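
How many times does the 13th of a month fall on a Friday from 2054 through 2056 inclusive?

5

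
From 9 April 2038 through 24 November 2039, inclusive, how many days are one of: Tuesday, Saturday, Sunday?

9 April 2038 is a Friday.
From 9 April 2038 to 24 November 2039 is 595 days inclusive.
595 = 7 × 85, so the span is exactly 85 full weeks.
Each full week contributes 3 days from the set (Tue, Sat, Sun): 85 × 3 = 255.
Total: 255.

255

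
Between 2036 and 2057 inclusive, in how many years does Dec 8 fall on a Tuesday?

4

Day of week of December 8 in each year:
2036: Mon, 2037: Tue ✓, 2038: Wed, 2039: Thu, 2040: Sat, 2041: Sun, 2042: Mon, 2043: Tue ✓, 2044: Thu, 2045: Fri, 2046: Sat, 2047: Sun, 2048: Tue ✓, 2049: Wed, 2050: Thu, 2051: Fri, 2052: Sun, 2053: Mon, 2054: Tue ✓, 2055: Wed, 2056: Fri, 2057: Sat
Tuesdays: 2037, 2043, 2048, 2054.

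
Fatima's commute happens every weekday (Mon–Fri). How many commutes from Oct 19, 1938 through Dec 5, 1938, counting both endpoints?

Oct 19, 1938 is a Wednesday.
The range spans 48 days (inclusive of both endpoints).
48 = 7 × 6 + 6, so there are 6 full weeks plus 6 extra days.
Each full week contributes 5 weekdays (Mon–Fri): 6 × 5 = 30.
The 6 extra days are Wednesday, Thursday, Friday, Saturday, Sunday, Monday — 4 of them qualify.
Total: 30 + 4 = 34.

34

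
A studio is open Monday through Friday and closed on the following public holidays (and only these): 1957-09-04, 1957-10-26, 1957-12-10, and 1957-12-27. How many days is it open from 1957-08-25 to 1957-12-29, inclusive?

1957-08-25 is a Sunday.
The range spans 127 days (inclusive of both endpoints).
127 = 7 × 18 + 1, so there are 18 full weeks plus 1 extra day.
Each full week contributes 5 weekdays (Mon–Fri): 18 × 5 = 90.
The 1 extra day is Sun — none qualify.
Total: 90 + 0 = 90.
Holidays: 1957-09-04 (Wed); 1957-10-26 (Sat); 1957-12-10 (Tue); 1957-12-27 (Fri).
3 of the 4 holidays fall on weekdays; the rest are weekends and were already excluded.
Business days: 90 − 3 = 87.

87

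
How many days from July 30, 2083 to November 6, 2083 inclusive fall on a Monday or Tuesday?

July 30, 2083 is a Friday.
The range spans 100 days (inclusive of both endpoints).
100 = 7 × 14 + 2, so there are 14 full weeks plus 2 extra days.
Each full week contributes 2 days from the set (Mon, Tue): 14 × 2 = 28.
The 2 extra days are Fri, Sat — none qualify.
Total: 28 + 0 = 28.

28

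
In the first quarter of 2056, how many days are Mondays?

13

1 January 2056 is a Saturday.
The range spans 91 days (inclusive of both endpoints).
91 = 7 × 13, so the span is exactly 13 full weeks.
Each full week contributes one Monday: 13 so far.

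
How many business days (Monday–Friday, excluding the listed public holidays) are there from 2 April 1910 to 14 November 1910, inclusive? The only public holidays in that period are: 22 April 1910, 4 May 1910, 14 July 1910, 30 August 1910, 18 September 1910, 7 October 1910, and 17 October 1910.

2 April 1910 is a Saturday.
From 2 April 1910 to 14 November 1910 is 227 days inclusive.
227 = 7 × 32 + 3, so there are 32 full weeks plus 3 extra days.
Each full week contributes 5 weekdays (Mon–Fri): 32 × 5 = 160.
The 3 extra days are Saturday, Sunday, Monday — 1 of them qualifies.
Total: 160 + 1 = 161.
Holidays: 22 April 1910 (Fri); 4 May 1910 (Wed); 14 July 1910 (Thu); 30 August 1910 (Tue); 18 September 1910 (Sun); 7 October 1910 (Fri); 17 October 1910 (Mon).
6 of the 7 holidays fall on weekdays; the rest are weekends and were already excluded.
Business days: 161 − 6 = 155.

155 business days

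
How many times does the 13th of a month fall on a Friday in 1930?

1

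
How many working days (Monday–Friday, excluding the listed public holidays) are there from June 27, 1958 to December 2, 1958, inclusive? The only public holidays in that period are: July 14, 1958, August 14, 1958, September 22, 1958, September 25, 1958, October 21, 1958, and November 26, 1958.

June 27, 1958 is a Friday.
From June 27, 1958 to December 2, 1958 is 159 days inclusive.
159 = 7 × 22 + 5, so there are 22 full weeks plus 5 extra days.
Each full week contributes 5 weekdays (Mon–Fri): 22 × 5 = 110.
The 5 extra days are Friday, Saturday, Sunday, Monday, Tuesday — 3 of them qualify.
Total: 110 + 3 = 113.
Holidays: July 14, 1958 (Mon); August 14, 1958 (Thu); September 22, 1958 (Mon); September 25, 1958 (Thu); October 21, 1958 (Tue); November 26, 1958 (Wed).
All 6 holidays fall on weekdays, so subtract 6.
Business days: 113 − 6 = 107.

107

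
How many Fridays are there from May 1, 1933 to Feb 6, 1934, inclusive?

40

May 1, 1933 is a Monday.
From May 1, 1933 to Feb 6, 1934 is 282 days inclusive.
282 = 7 × 40 + 2, so there are 40 full weeks plus 2 extra days.
Each full week contributes one Friday: 40 so far.
The 2 extra days are Monday, Tuesday — none qualify.
Total: 40 + 0 = 40.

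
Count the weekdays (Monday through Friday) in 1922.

260

1 January 1922 is a Sunday.
That's 365 days from start to end, counting both.
365 = 7 × 52 + 1, so there are 52 full weeks plus 1 extra day.
Each full week contributes 5 weekdays (Mon–Fri): 52 × 5 = 260.
The 1 extra day is Sunday — none qualify.
Total: 260 + 0 = 260.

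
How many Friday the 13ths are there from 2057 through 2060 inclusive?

7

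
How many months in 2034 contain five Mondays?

A month has five Mondays exactly when Monday falls within its first (length − 28) days.
Jan: 31 days, starts Sun → 5 of Sun, Mon, Tue ✓
Feb: 28 days, starts Wed → 5 of (none)
Mar: 31 days, starts Wed → 5 of Wed, Thu, Fri
Apr: 30 days, starts Sat → 5 of Sat, Sun
May: 31 days, starts Mon → 5 of Mon, Tue, Wed ✓
Jun: 30 days, starts Thu → 5 of Thu, Fri
Jul: 31 days, starts Sat → 5 of Sat, Sun, Mon ✓
Aug: 31 days, starts Tue → 5 of Tue, Wed, Thu
Sep: 30 days, starts Fri → 5 of Fri, Sat
Oct: 31 days, starts Sun → 5 of Sun, Mon, Tue ✓
Nov: 30 days, starts Wed → 5 of Wed, Thu
Dec: 31 days, starts Fri → 5 of Fri, Sat, Sun
Months with five Mondays: Jan, May, Jul, Oct.

4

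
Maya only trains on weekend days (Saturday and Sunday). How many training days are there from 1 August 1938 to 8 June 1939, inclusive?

88

1 August 1938 is a Monday.
That's 312 days from start to end, counting both.
312 = 7 × 44 + 4, so there are 44 full weeks plus 4 extra days.
Each full week contributes 2 weekend days (Sat, Sun): 44 × 2 = 88.
The 4 extra days are Monday, Tuesday, Wednesday, Thursday — none qualify.
Total: 88 + 0 = 88.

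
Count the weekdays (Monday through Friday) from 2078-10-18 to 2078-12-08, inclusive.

2078-10-18 is a Tuesday.
From 2078-10-18 to 2078-12-08 is 52 days inclusive.
52 = 7 × 7 + 3, so there are 7 full weeks plus 3 extra days.
Each full week contributes 5 weekdays (Mon–Fri): 7 × 5 = 35.
The 3 extra days are Tuesday, Wednesday, Thursday — 3 of them qualify.
Total: 35 + 3 = 38.

38 weekdays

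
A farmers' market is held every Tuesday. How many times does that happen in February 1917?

4

February 1, 1917 is a Thursday.
That's 28 days from start to end, counting both.
28 = 7 × 4, so the span is exactly 4 full weeks.
Each full week contributes one Tuesday: 4 so far.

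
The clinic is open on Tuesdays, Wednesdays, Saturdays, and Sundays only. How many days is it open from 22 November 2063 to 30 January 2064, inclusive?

40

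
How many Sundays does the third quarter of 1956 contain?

14

July 1, 1956 is a Sunday.
That's 92 days from start to end, counting both.
92 = 7 × 13 + 1, so there are 13 full weeks plus 1 extra day.
Each full week contributes one Sunday: 13 so far.
The 1 extra day is Sunday — 1 of them qualifies.
Total: 13 + 1 = 14.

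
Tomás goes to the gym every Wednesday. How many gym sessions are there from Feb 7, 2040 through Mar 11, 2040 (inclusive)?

5 Wednesdays

Feb 7, 2040 is a Tuesday.
The range spans 34 days (inclusive of both endpoints).
34 = 7 × 4 + 6, so there are 4 full weeks plus 6 extra days.
Each full week contributes one Wednesday: 4 so far.
The 6 extra days are Tuesday, Wednesday, Thursday, Friday, Saturday, Sunday — 1 of them qualifies.
Total: 4 + 1 = 5.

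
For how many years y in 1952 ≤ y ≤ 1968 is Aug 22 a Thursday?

Day of week of August 22 in each year:
1952: Fri, 1953: Sat, 1954: Sun, 1955: Mon, 1956: Wed, 1957: Thu ✓, 1958: Fri, 1959: Sat, 1960: Mon, 1961: Tue, 1962: Wed, 1963: Thu ✓, 1964: Sat, 1965: Sun, 1966: Mon, 1967: Tue, 1968: Thu ✓
Thursdays: 1957, 1963, 1968.

3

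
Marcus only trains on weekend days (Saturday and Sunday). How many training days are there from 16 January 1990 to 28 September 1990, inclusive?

16 January 1990 is a Tuesday.
The range spans 256 days (inclusive of both endpoints).
256 = 7 × 36 + 4, so there are 36 full weeks plus 4 extra days.
Each full week contributes 2 weekend days (Sat, Sun): 36 × 2 = 72.
The 4 extra days are Tuesday, Wednesday, Thursday, Friday — none qualify.
Total: 72 + 0 = 72.

72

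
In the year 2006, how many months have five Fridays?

4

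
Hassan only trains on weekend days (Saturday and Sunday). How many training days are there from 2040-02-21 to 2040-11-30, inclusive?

2040-02-21 is a Tuesday.
The range spans 284 days (inclusive of both endpoints).
284 = 7 × 40 + 4, so there are 40 full weeks plus 4 extra days.
Each full week contributes 2 weekend days (Sat, Sun): 40 × 2 = 80.
The 4 extra days are Tue, Wed, Thu, Fri — none qualify.
Total: 80 + 0 = 80.

80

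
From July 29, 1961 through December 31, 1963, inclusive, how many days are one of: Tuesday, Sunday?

254

July 29, 1961 is a Saturday.
That's 886 days from start to end, counting both.
886 = 7 × 126 + 4, so there are 126 full weeks plus 4 extra days.
Each full week contributes 2 days from the set (Tue, Sun): 126 × 2 = 252.
The 4 extra days are Saturday, Sunday, Monday, Tuesday — 2 of them qualify.
Total: 252 + 2 = 254.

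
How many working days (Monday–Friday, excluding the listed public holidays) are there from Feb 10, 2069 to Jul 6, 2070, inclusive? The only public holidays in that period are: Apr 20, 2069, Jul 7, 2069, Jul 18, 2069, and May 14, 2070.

363 working days

Feb 10, 2069 is a Sunday.
From Feb 10, 2069 to Jul 6, 2070 is 512 days inclusive.
512 = 7 × 73 + 1, so there are 73 full weeks plus 1 extra day.
Each full week contributes 5 weekdays (Mon–Fri): 73 × 5 = 365.
The 1 extra day is Sunday — none qualify.
Total: 365 + 0 = 365.
Holidays: Apr 20, 2069 (Sat); Jul 7, 2069 (Sun); Jul 18, 2069 (Thu); May 14, 2070 (Wed).
2 of the 4 holidays fall on weekdays; the rest are weekends and were already excluded.
Business days: 365 − 2 = 363.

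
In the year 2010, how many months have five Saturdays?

A month has five Saturdays exactly when Saturday falls within its first (length − 28) days.
Jan: 31 days, starts Fri → 5 of Fri, Sat, Sun ✓
Feb: 28 days, starts Mon → 5 of (none)
Mar: 31 days, starts Mon → 5 of Mon, Tue, Wed
Apr: 30 days, starts Thu → 5 of Thu, Fri
May: 31 days, starts Sat → 5 of Sat, Sun, Mon ✓
Jun: 30 days, starts Tue → 5 of Tue, Wed
Jul: 31 days, starts Thu → 5 of Thu, Fri, Sat ✓
Aug: 31 days, starts Sun → 5 of Sun, Mon, Tue
Sep: 30 days, starts Wed → 5 of Wed, Thu
Oct: 31 days, starts Fri → 5 of Fri, Sat, Sun ✓
Nov: 30 days, starts Mon → 5 of Mon, Tue
Dec: 31 days, starts Wed → 5 of Wed, Thu, Fri
Months with five Saturdays: Jan, May, Jul, Oct.

4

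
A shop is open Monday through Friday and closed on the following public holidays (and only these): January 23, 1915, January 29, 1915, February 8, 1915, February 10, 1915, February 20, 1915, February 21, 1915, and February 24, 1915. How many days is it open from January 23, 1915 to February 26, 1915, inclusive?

21

January 23, 1915 is a Saturday.
From January 23, 1915 to February 26, 1915 is 35 days inclusive.
35 = 7 × 5, so the span is exactly 5 full weeks.
Each full week contributes 5 weekdays (Mon–Fri): 5 × 5 = 25.
Total: 25.
Holidays: January 23, 1915 (Sat); January 29, 1915 (Fri); February 8, 1915 (Mon); February 10, 1915 (Wed); February 20, 1915 (Sat); February 21, 1915 (Sun); February 24, 1915 (Wed).
4 of the 7 holidays fall on weekdays; the rest are weekends and were already excluded.
Business days: 25 − 4 = 21.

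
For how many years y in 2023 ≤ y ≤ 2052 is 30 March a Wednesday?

4

Day of week of March 30 in each year:
2023: Thu, 2024: Sat, 2025: Sun, 2026: Mon, 2027: Tue, 2028: Thu, 2029: Fri, 2030: Sat, 2031: Sun, 2032: Tue, 2033: Wed ✓, 2034: Thu, 2035: Fri, 2036: Sun, 2037: Mon, 2038: Tue, 2039: Wed ✓, 2040: Fri, 2041: Sat, 2042: Sun, 2043: Mon, 2044: Wed ✓, 2045: Thu, 2046: Fri, 2047: Sat, 2048: Mon, 2049: Tue, 2050: Wed ✓, 2051: Thu, 2052: Sat
Wednesdays: 2033, 2039, 2044, 2050.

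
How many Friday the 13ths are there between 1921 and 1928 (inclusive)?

14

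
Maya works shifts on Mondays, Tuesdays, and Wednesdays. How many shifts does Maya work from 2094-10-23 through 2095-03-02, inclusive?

57

2094-10-23 is a Saturday.
The range spans 131 days (inclusive of both endpoints).
131 = 7 × 18 + 5, so there are 18 full weeks plus 5 extra days.
Each full week contributes 3 days from the set (Mon, Tue, Wed): 18 × 3 = 54.
The 5 extra days are Saturday, Sunday, Monday, Tuesday, Wednesday — 3 of them qualify.
Total: 54 + 3 = 57.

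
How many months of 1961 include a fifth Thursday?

4

A month has five Thursdays exactly when Thursday falls within its first (length − 28) days.
Jan: 31 days, starts Sun → 5 of Sun, Mon, Tue
Feb: 28 days, starts Wed → 5 of (none)
Mar: 31 days, starts Wed → 5 of Wed, Thu, Fri ✓
Apr: 30 days, starts Sat → 5 of Sat, Sun
May: 31 days, starts Mon → 5 of Mon, Tue, Wed
Jun: 30 days, starts Thu → 5 of Thu, Fri ✓
Jul: 31 days, starts Sat → 5 of Sat, Sun, Mon
Aug: 31 days, starts Tue → 5 of Tue, Wed, Thu ✓
Sep: 30 days, starts Fri → 5 of Fri, Sat
Oct: 31 days, starts Sun → 5 of Sun, Mon, Tue
Nov: 30 days, starts Wed → 5 of Wed, Thu ✓
Dec: 31 days, starts Fri → 5 of Fri, Sat, Sun
Months with five Thursdays: Mar, Jun, Aug, Nov.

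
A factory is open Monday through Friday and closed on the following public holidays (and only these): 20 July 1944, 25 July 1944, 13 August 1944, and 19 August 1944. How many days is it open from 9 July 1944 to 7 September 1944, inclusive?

42

9 July 1944 is a Sunday.
The range spans 61 days (inclusive of both endpoints).
61 = 7 × 8 + 5, so there are 8 full weeks plus 5 extra days.
Each full week contributes 5 weekdays (Mon–Fri): 8 × 5 = 40.
The 5 extra days are Sunday, Monday, Tuesday, Wednesday, Thursday — 4 of them qualify.
Total: 40 + 4 = 44.
Holidays: 20 July 1944 (Thu); 25 July 1944 (Tue); 13 August 1944 (Sun); 19 August 1944 (Sat).
2 of the 4 holidays fall on weekdays; the rest are weekends and were already excluded.
Business days: 44 − 2 = 42.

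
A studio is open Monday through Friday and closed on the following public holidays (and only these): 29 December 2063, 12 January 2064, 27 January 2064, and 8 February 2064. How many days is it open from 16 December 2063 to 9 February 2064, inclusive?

16 December 2063 is a Sunday.
The range spans 56 days (inclusive of both endpoints).
56 = 7 × 8, so the span is exactly 8 full weeks.
Each full week contributes 5 weekdays (Mon–Fri): 8 × 5 = 40.
Holidays: 29 December 2063 (Sat); 12 January 2064 (Sat); 27 January 2064 (Sun); 8 February 2064 (Fri).
1 of the 4 holidays fall on weekdays; the rest are weekends and were already excluded.
Business days: 40 − 1 = 39.

39 business days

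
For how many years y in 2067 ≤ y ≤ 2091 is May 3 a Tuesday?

Day of week of May 3 in each year:
2067: Tue ✓, 2068: Thu, 2069: Fri, 2070: Sat, 2071: Sun, 2072: Tue ✓, 2073: Wed, 2074: Thu, 2075: Fri, 2076: Sun, 2077: Mon, 2078: Tue ✓, 2079: Wed, 2080: Fri, 2081: Sat, 2082: Sun, 2083: Mon, 2084: Wed, 2085: Thu, 2086: Fri, 2087: Sat, 2088: Mon, 2089: Tue ✓, 2090: Wed, 2091: Thu
Tuesdays: 2067, 2072, 2078, 2089.

4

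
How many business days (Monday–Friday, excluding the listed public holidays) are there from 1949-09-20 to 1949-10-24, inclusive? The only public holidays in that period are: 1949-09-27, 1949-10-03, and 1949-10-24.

22

1949-09-20 is a Tuesday.
From 1949-09-20 to 1949-10-24 is 35 days inclusive.
35 = 7 × 5, so the span is exactly 5 full weeks.
Each full week contributes 5 weekdays (Mon–Fri): 5 × 5 = 25.
Holidays: 1949-09-27 (Tue); 1949-10-03 (Mon); 1949-10-24 (Mon).
All 3 holidays fall on weekdays, so subtract 3.
Business days: 25 − 3 = 22.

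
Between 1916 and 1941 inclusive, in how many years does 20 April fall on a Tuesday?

3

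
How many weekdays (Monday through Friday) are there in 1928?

261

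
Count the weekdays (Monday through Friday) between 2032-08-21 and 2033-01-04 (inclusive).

97 weekdays

2032-08-21 is a Saturday.
The range spans 137 days (inclusive of both endpoints).
137 = 7 × 19 + 4, so there are 19 full weeks plus 4 extra days.
Each full week contributes 5 weekdays (Mon–Fri): 19 × 5 = 95.
The 4 extra days are Sat, Sun, Mon, Tue — 2 of them qualify.
Total: 95 + 2 = 97.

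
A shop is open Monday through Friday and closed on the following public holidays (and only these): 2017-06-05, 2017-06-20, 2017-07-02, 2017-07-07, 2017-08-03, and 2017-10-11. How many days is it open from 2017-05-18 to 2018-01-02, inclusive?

159 working days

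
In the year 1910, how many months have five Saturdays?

A month has five Saturdays exactly when Saturday falls within its first (length − 28) days.
Jan: 31 days, starts Sat → 5 of Sat, Sun, Mon ✓
Feb: 28 days, starts Tue → 5 of (none)
Mar: 31 days, starts Tue → 5 of Tue, Wed, Thu
Apr: 30 days, starts Fri → 5 of Fri, Sat ✓
May: 31 days, starts Sun → 5 of Sun, Mon, Tue
Jun: 30 days, starts Wed → 5 of Wed, Thu
Jul: 31 days, starts Fri → 5 of Fri, Sat, Sun ✓
Aug: 31 days, starts Mon → 5 of Mon, Tue, Wed
Sep: 30 days, starts Thu → 5 of Thu, Fri
Oct: 31 days, starts Sat → 5 of Sat, Sun, Mon ✓
Nov: 30 days, starts Tue → 5 of Tue, Wed
Dec: 31 days, starts Thu → 5 of Thu, Fri, Sat ✓
Months with five Saturdays: Jan, Apr, Jul, Oct, Dec.

5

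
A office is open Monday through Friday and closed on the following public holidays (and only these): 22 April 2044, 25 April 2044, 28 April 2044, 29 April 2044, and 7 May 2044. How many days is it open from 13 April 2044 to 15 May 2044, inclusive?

13 April 2044 is a Wednesday.
From 13 April 2044 to 15 May 2044 is 33 days inclusive.
33 = 7 × 4 + 5, so there are 4 full weeks plus 5 extra days.
Each full week contributes 5 weekdays (Mon–Fri): 4 × 5 = 20.
The 5 extra days are Wed, Thu, Fri, Sat, Sun — 3 of them qualify.
Total: 20 + 3 = 23.
Holidays: 22 April 2044 (Fri); 25 April 2044 (Mon); 28 April 2044 (Thu); 29 April 2044 (Fri); 7 May 2044 (Sat).
4 of the 5 holidays fall on weekdays; the rest are weekends and were already excluded.
Business days: 23 − 4 = 19.

19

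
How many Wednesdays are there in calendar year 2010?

Jan 1, 2010 is a Friday.
The range spans 365 days (inclusive of both endpoints).
365 = 7 × 52 + 1, so there are 52 full weeks plus 1 extra day.
Each full week contributes one Wednesday: 52 so far.
The 1 extra day is Friday — none qualify.
Total: 52 + 0 = 52.

52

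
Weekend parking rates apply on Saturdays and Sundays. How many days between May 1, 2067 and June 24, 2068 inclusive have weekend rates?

May 1, 2067 is a Sunday.
From May 1, 2067 to June 24, 2068 is 421 days inclusive.
421 = 7 × 60 + 1, so there are 60 full weeks plus 1 extra day.
Each full week contributes 2 weekend days (Sat, Sun): 60 × 2 = 120.
The 1 extra day is Sun — 1 of them qualifies.
Total: 120 + 1 = 121.

121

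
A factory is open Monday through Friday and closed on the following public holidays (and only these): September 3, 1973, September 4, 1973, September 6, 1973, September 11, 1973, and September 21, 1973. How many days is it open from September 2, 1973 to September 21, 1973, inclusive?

10

September 2, 1973 is a Sunday.
The range spans 20 days (inclusive of both endpoints).
20 = 7 × 2 + 6, so there are 2 full weeks plus 6 extra days.
Each full week contributes 5 weekdays (Mon–Fri): 2 × 5 = 10.
The 6 extra days are Sunday, Monday, Tuesday, Wednesday, Thursday, Friday — 5 of them qualify.
Total: 10 + 5 = 15.
Holidays: September 3, 1973 (Mon); September 4, 1973 (Tue); September 6, 1973 (Thu); September 11, 1973 (Tue); September 21, 1973 (Fri).
All 5 holidays fall on weekdays, so subtract 5.
Business days: 15 − 5 = 10.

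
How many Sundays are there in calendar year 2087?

2087-01-01 is a Wednesday.
From 2087-01-01 to 2087-12-31 is 365 days inclusive.
365 = 7 × 52 + 1, so there are 52 full weeks plus 1 extra day.
Each full week contributes one Sunday: 52 so far.
The 1 extra day is Wednesday — none qualify.
Total: 52 + 0 = 52.

52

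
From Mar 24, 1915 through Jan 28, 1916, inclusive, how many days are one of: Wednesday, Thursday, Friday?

135

Mar 24, 1915 is a Wednesday.
The range spans 311 days (inclusive of both endpoints).
311 = 7 × 44 + 3, so there are 44 full weeks plus 3 extra days.
Each full week contributes 3 days from the set (Wed, Thu, Fri): 44 × 3 = 132.
The 3 extra days are Wed, Thu, Fri — 3 of them qualify.
Total: 132 + 3 = 135.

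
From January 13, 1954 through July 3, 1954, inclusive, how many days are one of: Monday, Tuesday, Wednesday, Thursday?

January 13, 1954 is a Wednesday.
That's 172 days from start to end, counting both.
172 = 7 × 24 + 4, so there are 24 full weeks plus 4 extra days.
Each full week contributes 4 days from the set (Mon, Tue, Wed, Thu): 24 × 4 = 96.
The 4 extra days are Wed, Thu, Fri, Sat — 2 of them qualify.
Total: 96 + 2 = 98.

98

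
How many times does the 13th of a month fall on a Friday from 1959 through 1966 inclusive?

14

Friday-the-13ths by year:
1959: Feb, Mar, Nov
1960: May
1961: Jan, Oct
1962: Apr, Jul
1963: Sep, Dec
1964: Mar, Nov
1965: Aug
1966: May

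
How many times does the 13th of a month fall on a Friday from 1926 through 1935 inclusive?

Friday-the-13ths by year:
1926: Aug
1927: May
1928: Jan, Apr, Jul
1929: Sep, Dec
1930: Jun
1931: Feb, Mar, Nov
1932: May
1933: Jan, Oct
1934: Apr, Jul
1935: Sep, Dec

18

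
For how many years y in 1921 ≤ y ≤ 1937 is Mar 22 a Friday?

2

Day of week of March 22 in each year:
1921: Tue, 1922: Wed, 1923: Thu, 1924: Sat, 1925: Sun, 1926: Mon, 1927: Tue, 1928: Thu, 1929: Fri ✓, 1930: Sat, 1931: Sun, 1932: Tue, 1933: Wed, 1934: Thu, 1935: Fri ✓, 1936: Sun, 1937: Mon
Fridays: 1929, 1935.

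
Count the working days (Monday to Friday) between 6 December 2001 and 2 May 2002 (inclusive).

6 December 2001 is a Thursday.
That's 148 days from start to end, counting both.
148 = 7 × 21 + 1, so there are 21 full weeks plus 1 extra day.
Each full week contributes 5 weekdays (Mon–Fri): 21 × 5 = 105.
The 1 extra day is Thursday — 1 of them qualifies.
Total: 105 + 1 = 106.

106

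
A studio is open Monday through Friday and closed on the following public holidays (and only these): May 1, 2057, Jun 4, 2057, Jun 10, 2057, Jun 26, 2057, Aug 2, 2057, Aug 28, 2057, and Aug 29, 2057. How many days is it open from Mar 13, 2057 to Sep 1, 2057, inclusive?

118

Mar 13, 2057 is a Tuesday.
That's 173 days from start to end, counting both.
173 = 7 × 24 + 5, so there are 24 full weeks plus 5 extra days.
Each full week contributes 5 weekdays (Mon–Fri): 24 × 5 = 120.
The 5 extra days are Tuesday, Wednesday, Thursday, Friday, Saturday — 4 of them qualify.
Total: 120 + 4 = 124.
Holidays: May 1, 2057 (Tue); Jun 4, 2057 (Mon); Jun 10, 2057 (Sun); Jun 26, 2057 (Tue); Aug 2, 2057 (Thu); Aug 28, 2057 (Tue); Aug 29, 2057 (Wed).
6 of the 7 holidays fall on weekdays; the rest are weekends and were already excluded.
Business days: 124 − 6 = 118.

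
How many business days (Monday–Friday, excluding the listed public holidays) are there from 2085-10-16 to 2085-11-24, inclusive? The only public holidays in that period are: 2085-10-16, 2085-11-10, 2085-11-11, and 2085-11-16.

27 business days

2085-10-16 is a Tuesday.
That's 40 days from start to end, counting both.
40 = 7 × 5 + 5, so there are 5 full weeks plus 5 extra days.
Each full week contributes 5 weekdays (Mon–Fri): 5 × 5 = 25.
The 5 extra days are Tuesday, Wednesday, Thursday, Friday, Saturday — 4 of them qualify.
Total: 25 + 4 = 29.
Holidays: 2085-10-16 (Tue); 2085-11-10 (Sat); 2085-11-11 (Sun); 2085-11-16 (Fri).
2 of the 4 holidays fall on weekdays; the rest are weekends and were already excluded.
Business days: 29 − 2 = 27.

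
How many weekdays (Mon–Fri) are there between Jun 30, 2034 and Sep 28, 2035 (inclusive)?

326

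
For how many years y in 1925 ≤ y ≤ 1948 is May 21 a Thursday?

4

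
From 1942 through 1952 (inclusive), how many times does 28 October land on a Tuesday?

2

Day of week of October 28 in each year:
1942: Wed, 1943: Thu, 1944: Sat, 1945: Sun, 1946: Mon, 1947: Tue ✓, 1948: Thu, 1949: Fri, 1950: Sat, 1951: Sun, 1952: Tue ✓
Tuesdays: 1947, 1952.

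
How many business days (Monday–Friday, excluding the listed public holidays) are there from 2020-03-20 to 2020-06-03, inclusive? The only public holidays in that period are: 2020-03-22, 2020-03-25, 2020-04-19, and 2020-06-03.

52 business days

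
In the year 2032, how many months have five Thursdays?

5

A month has five Thursdays exactly when Thursday falls within its first (length − 28) days.
Jan: 31 days, starts Thu → 5 of Thu, Fri, Sat ✓
Feb: 29 days, starts Sun → 5 of Sun
Mar: 31 days, starts Mon → 5 of Mon, Tue, Wed
Apr: 30 days, starts Thu → 5 of Thu, Fri ✓
May: 31 days, starts Sat → 5 of Sat, Sun, Mon
Jun: 30 days, starts Tue → 5 of Tue, Wed
Jul: 31 days, starts Thu → 5 of Thu, Fri, Sat ✓
Aug: 31 days, starts Sun → 5 of Sun, Mon, Tue
Sep: 30 days, starts Wed → 5 of Wed, Thu ✓
Oct: 31 days, starts Fri → 5 of Fri, Sat, Sun
Nov: 30 days, starts Mon → 5 of Mon, Tue
Dec: 31 days, starts Wed → 5 of Wed, Thu, Fri ✓
Months with five Thursdays: Jan, Apr, Jul, Sep, Dec.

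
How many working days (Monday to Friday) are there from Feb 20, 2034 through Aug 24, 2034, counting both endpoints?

134 weekdays

Feb 20, 2034 is a Monday.
That's 186 days from start to end, counting both.
186 = 7 × 26 + 4, so there are 26 full weeks plus 4 extra days.
Each full week contributes 5 weekdays (Mon–Fri): 26 × 5 = 130.
The 4 extra days are Mon, Tue, Wed, Thu — 4 of them qualify.
Total: 130 + 4 = 134.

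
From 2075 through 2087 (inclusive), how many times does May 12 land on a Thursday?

Day of week of May 12 in each year:
2075: Sun, 2076: Tue, 2077: Wed, 2078: Thu ✓, 2079: Fri, 2080: Sun, 2081: Mon, 2082: Tue, 2083: Wed, 2084: Fri, 2085: Sat, 2086: Sun, 2087: Mon
Thursdays: 2078.

1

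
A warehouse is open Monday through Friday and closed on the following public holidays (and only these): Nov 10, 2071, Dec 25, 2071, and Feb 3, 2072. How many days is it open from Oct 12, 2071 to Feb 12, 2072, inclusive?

87 business days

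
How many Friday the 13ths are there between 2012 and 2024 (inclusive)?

24

Friday-the-13ths by year:
2012: Jan, Apr, Jul
2013: Sep, Dec
2014: Jun
2015: Feb, Mar, Nov
2016: May
2017: Jan, Oct
2018: Apr, Jul
2019: Sep, Dec
2020: Mar, Nov
2021: Aug
2022: May
2023: Jan, Oct
2024: Sep, Dec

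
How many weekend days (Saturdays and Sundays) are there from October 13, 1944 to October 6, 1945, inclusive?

103

October 13, 1944 is a Friday.
From October 13, 1944 to October 6, 1945 is 359 days inclusive.
359 = 7 × 51 + 2, so there are 51 full weeks plus 2 extra days.
Each full week contributes 2 weekend days (Sat, Sun): 51 × 2 = 102.
The 2 extra days are Friday, Saturday — 1 of them qualifies.
Total: 102 + 1 = 103.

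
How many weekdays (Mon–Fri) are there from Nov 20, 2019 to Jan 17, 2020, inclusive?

Nov 20, 2019 is a Wednesday.
That's 59 days from start to end, counting both.
59 = 7 × 8 + 3, so there are 8 full weeks plus 3 extra days.
Each full week contributes 5 weekdays (Mon–Fri): 8 × 5 = 40.
The 3 extra days are Wed, Thu, Fri — 3 of them qualify.
Total: 40 + 3 = 43.

43 weekdays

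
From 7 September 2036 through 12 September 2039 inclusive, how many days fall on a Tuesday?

7 September 2036 is a Sunday.
The range spans 1101 days (inclusive of both endpoints).
1101 = 7 × 157 + 2, so there are 157 full weeks plus 2 extra days.
Each full week contributes one Tuesday: 157 so far.
The 2 extra days are Sunday, Monday — none qualify.
Total: 157 + 0 = 157.

157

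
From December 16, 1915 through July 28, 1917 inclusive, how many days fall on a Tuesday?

December 16, 1915 is a Thursday.
From December 16, 1915 to July 28, 1917 is 591 days inclusive.
591 = 7 × 84 + 3, so there are 84 full weeks plus 3 extra days.
Each full week contributes one Tuesday: 84 so far.
The 3 extra days are Thursday, Friday, Saturday — none qualify.
Total: 84 + 0 = 84.

84 Tuesdays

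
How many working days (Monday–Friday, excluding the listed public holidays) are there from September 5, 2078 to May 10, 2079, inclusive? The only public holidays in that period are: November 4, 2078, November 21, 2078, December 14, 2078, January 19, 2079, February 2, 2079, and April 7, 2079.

September 5, 2078 is a Monday.
The range spans 248 days (inclusive of both endpoints).
248 = 7 × 35 + 3, so there are 35 full weeks plus 3 extra days.
Each full week contributes 5 weekdays (Mon–Fri): 35 × 5 = 175.
The 3 extra days are Monday, Tuesday, Wednesday — 3 of them qualify.
Total: 175 + 3 = 178.
Holidays: November 4, 2078 (Fri); November 21, 2078 (Mon); December 14, 2078 (Wed); January 19, 2079 (Thu); February 2, 2079 (Thu); April 7, 2079 (Fri).
All 6 holidays fall on weekdays, so subtract 6.
Business days: 178 − 6 = 172.

172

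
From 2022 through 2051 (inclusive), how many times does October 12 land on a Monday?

4

Day of week of October 12 in each year:
2022: Wed, 2023: Thu, 2024: Sat, 2025: Sun, 2026: Mon ✓, 2027: Tue, 2028: Thu, 2029: Fri, 2030: Sat, 2031: Sun, 2032: Tue, 2033: Wed, 2034: Thu, 2035: Fri, 2036: Sun, 2037: Mon ✓, 2038: Tue, 2039: Wed, 2040: Fri, 2041: Sat, 2042: Sun, 2043: Mon ✓, 2044: Wed, 2045: Thu, 2046: Fri, 2047: Sat, 2048: Mon ✓, 2049: Tue, 2050: Wed, 2051: Thu
Mondays: 2026, 2037, 2043, 2048.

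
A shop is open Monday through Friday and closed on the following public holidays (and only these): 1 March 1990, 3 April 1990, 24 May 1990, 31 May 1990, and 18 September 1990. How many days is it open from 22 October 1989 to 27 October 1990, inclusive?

260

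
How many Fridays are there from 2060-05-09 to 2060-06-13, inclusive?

5

2060-05-09 is a Sunday.
From 2060-05-09 to 2060-06-13 is 36 days inclusive.
36 = 7 × 5 + 1, so there are 5 full weeks plus 1 extra day.
Each full week contributes one Friday: 5 so far.
The 1 extra day is Sun — none qualify.
Total: 5 + 0 = 5.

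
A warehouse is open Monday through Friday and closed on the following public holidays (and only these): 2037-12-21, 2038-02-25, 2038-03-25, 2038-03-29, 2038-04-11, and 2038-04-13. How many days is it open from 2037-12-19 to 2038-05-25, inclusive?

2037-12-19 is a Saturday.
The range spans 158 days (inclusive of both endpoints).
158 = 7 × 22 + 4, so there are 22 full weeks plus 4 extra days.
Each full week contributes 5 weekdays (Mon–Fri): 22 × 5 = 110.
The 4 extra days are Saturday, Sunday, Monday, Tuesday — 2 of them qualify.
Total: 110 + 2 = 112.
Holidays: 2037-12-21 (Mon); 2038-02-25 (Thu); 2038-03-25 (Thu); 2038-03-29 (Mon); 2038-04-11 (Sun); 2038-04-13 (Tue).
5 of the 6 holidays fall on weekdays; the rest are weekends and were already excluded.
Business days: 112 − 5 = 107.

107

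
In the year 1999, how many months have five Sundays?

A month has five Sundays exactly when Sunday falls within its first (length − 28) days.
Jan: 31 days, starts Fri → 5 of Fri, Sat, Sun ✓
Feb: 28 days, starts Mon → 5 of (none)
Mar: 31 days, starts Mon → 5 of Mon, Tue, Wed
Apr: 30 days, starts Thu → 5 of Thu, Fri
May: 31 days, starts Sat → 5 of Sat, Sun, Mon ✓
Jun: 30 days, starts Tue → 5 of Tue, Wed
Jul: 31 days, starts Thu → 5 of Thu, Fri, Sat
Aug: 31 days, starts Sun → 5 of Sun, Mon, Tue ✓
Sep: 30 days, starts Wed → 5 of Wed, Thu
Oct: 31 days, starts Fri → 5 of Fri, Sat, Sun ✓
Nov: 30 days, starts Mon → 5 of Mon, Tue
Dec: 31 days, starts Wed → 5 of Wed, Thu, Fri
Months with five Sundays: Jan, May, Aug, Oct.

4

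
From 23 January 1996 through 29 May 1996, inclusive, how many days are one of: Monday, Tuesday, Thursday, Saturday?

73

23 January 1996 is a Tuesday.
That's 128 days from start to end, counting both.
128 = 7 × 18 + 2, so there are 18 full weeks plus 2 extra days.
Each full week contributes 4 days from the set (Mon, Tue, Thu, Sat): 18 × 4 = 72.
The 2 extra days are Tuesday, Wednesday — 1 of them qualifies.
Total: 72 + 1 = 73.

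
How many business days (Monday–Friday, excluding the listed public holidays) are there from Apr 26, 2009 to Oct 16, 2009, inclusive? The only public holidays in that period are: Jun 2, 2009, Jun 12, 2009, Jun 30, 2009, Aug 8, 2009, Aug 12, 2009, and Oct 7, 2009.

Apr 26, 2009 is a Sunday.
That's 174 days from start to end, counting both.
174 = 7 × 24 + 6, so there are 24 full weeks plus 6 extra days.
Each full week contributes 5 weekdays (Mon–Fri): 24 × 5 = 120.
The 6 extra days are Sunday, Monday, Tuesday, Wednesday, Thursday, Friday — 5 of them qualify.
Total: 120 + 5 = 125.
Holidays: Jun 2, 2009 (Tue); Jun 12, 2009 (Fri); Jun 30, 2009 (Tue); Aug 8, 2009 (Sat); Aug 12, 2009 (Wed); Oct 7, 2009 (Wed).
5 of the 6 holidays fall on weekdays; the rest are weekends and were already excluded.
Business days: 125 − 5 = 120.

120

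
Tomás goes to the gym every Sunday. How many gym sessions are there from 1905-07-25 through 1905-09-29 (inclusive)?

1905-07-25 is a Tuesday.
That's 67 days from start to end, counting both.
67 = 7 × 9 + 4, so there are 9 full weeks plus 4 extra days.
Each full week contributes one Sunday: 9 so far.
The 4 extra days are Tuesday, Wednesday, Thursday, Friday — none qualify.
Total: 9 + 0 = 9.

9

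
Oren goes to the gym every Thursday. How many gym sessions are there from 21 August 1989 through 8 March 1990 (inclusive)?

29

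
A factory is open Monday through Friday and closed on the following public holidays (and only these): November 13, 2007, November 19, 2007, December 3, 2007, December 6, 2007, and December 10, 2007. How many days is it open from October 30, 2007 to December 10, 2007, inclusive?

25 business days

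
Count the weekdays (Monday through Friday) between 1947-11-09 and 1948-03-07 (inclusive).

1947-11-09 is a Sunday.
That's 120 days from start to end, counting both.
120 = 7 × 17 + 1, so there are 17 full weeks plus 1 extra day.
Each full week contributes 5 weekdays (Mon–Fri): 17 × 5 = 85.
The 1 extra day is Sun — none qualify.
Total: 85 + 0 = 85.

85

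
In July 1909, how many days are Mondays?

4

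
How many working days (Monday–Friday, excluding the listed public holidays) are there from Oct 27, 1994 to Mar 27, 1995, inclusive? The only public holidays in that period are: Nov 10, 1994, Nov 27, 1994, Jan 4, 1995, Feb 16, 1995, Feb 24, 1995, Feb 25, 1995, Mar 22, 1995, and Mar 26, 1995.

Oct 27, 1994 is a Thursday.
The range spans 152 days (inclusive of both endpoints).
152 = 7 × 21 + 5, so there are 21 full weeks plus 5 extra days.
Each full week contributes 5 weekdays (Mon–Fri): 21 × 5 = 105.
The 5 extra days are Thursday, Friday, Saturday, Sunday, Monday — 3 of them qualify.
Total: 105 + 3 = 108.
Holidays: Nov 10, 1994 (Thu); Nov 27, 1994 (Sun); Jan 4, 1995 (Wed); Feb 16, 1995 (Thu); Feb 24, 1995 (Fri); Feb 25, 1995 (Sat); Mar 22, 1995 (Wed); Mar 26, 1995 (Sun).
5 of the 8 holidays fall on weekdays; the rest are weekends and were already excluded.
Business days: 108 − 5 = 103.

103 working days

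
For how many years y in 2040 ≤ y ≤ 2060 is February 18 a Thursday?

3

Day of week of February 18 in each year:
2040: Sat, 2041: Mon, 2042: Tue, 2043: Wed, 2044: Thu ✓, 2045: Sat, 2046: Sun, 2047: Mon, 2048: Tue, 2049: Thu ✓, 2050: Fri, 2051: Sat, 2052: Sun, 2053: Tue, 2054: Wed, 2055: Thu ✓, 2056: Fri, 2057: Sun, 2058: Mon, 2059: Tue, 2060: Wed
Thursdays: 2044, 2049, 2055.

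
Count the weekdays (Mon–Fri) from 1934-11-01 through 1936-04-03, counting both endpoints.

1934-11-01 is a Thursday.
From 1934-11-01 to 1936-04-03 is 520 days inclusive.
520 = 7 × 74 + 2, so there are 74 full weeks plus 2 extra days.
Each full week contributes 5 weekdays (Mon–Fri): 74 × 5 = 370.
The 2 extra days are Thursday, Friday — 2 of them qualify.
Total: 370 + 2 = 372.

372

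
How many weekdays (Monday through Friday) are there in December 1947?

1947-12-01 is a Monday.
That's 31 days from start to end, counting both.
31 = 7 × 4 + 3, so there are 4 full weeks plus 3 extra days.
Each full week contributes 5 weekdays (Mon–Fri): 4 × 5 = 20.
The 3 extra days are Mon, Tue, Wed — 3 of them qualify.
Total: 20 + 3 = 23.

23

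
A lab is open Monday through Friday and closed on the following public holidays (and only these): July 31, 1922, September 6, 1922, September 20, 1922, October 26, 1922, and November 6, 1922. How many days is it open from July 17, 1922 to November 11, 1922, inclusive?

80 working days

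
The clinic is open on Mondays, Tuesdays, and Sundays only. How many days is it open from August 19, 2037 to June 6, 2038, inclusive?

August 19, 2037 is a Wednesday.
From August 19, 2037 to June 6, 2038 is 292 days inclusive.
292 = 7 × 41 + 5, so there are 41 full weeks plus 5 extra days.
Each full week contributes 3 days from the set (Mon, Tue, Sun): 41 × 3 = 123.
The 5 extra days are Wednesday, Thursday, Friday, Saturday, Sunday — 1 of them qualifies.
Total: 123 + 1 = 124.

124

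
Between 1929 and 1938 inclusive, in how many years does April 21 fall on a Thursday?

2

Day of week of April 21 in each year:
1929: Sun, 1930: Mon, 1931: Tue, 1932: Thu ✓, 1933: Fri, 1934: Sat, 1935: Sun, 1936: Tue, 1937: Wed, 1938: Thu ✓
Thursdays: 1932, 1938.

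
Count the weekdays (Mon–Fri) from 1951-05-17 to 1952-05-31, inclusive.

1951-05-17 is a Thursday.
The range spans 381 days (inclusive of both endpoints).
381 = 7 × 54 + 3, so there are 54 full weeks plus 3 extra days.
Each full week contributes 5 weekdays (Mon–Fri): 54 × 5 = 270.
The 3 extra days are Thursday, Friday, Saturday — 2 of them qualify.
Total: 270 + 2 = 272.

272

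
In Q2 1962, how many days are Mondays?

13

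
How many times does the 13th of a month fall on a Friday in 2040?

3

The 13th falls on a Friday when the month's 13th has weekday Fri.
Jan 13 is Fri ✓; Feb 13 is Mon; Mar 13 is Tue; Apr 13 is Fri ✓; May 13 is Sun; Jun 13 is Wed; Jul 13 is Fri ✓; Aug 13 is Mon; Sep 13 is Thu; Oct 13 is Sat; Nov 13 is Tue; Dec 13 is Thu.
Friday the 13ths: Jan, Apr, Jul.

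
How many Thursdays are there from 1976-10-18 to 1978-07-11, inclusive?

1976-10-18 is a Monday.
From 1976-10-18 to 1978-07-11 is 632 days inclusive.
632 = 7 × 90 + 2, so there are 90 full weeks plus 2 extra days.
Each full week contributes one Thursday: 90 so far.
The 2 extra days are Monday, Tuesday — none qualify.
Total: 90 + 0 = 90.

90 Thursdays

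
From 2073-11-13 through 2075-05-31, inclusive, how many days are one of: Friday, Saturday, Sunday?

2073-11-13 is a Monday.
From 2073-11-13 to 2075-05-31 is 565 days inclusive.
565 = 7 × 80 + 5, so there are 80 full weeks plus 5 extra days.
Each full week contributes 3 days from the set (Fri, Sat, Sun): 80 × 3 = 240.
The 5 extra days are Monday, Tuesday, Wednesday, Thursday, Friday — 1 of them qualifies.
Total: 240 + 1 = 241.

241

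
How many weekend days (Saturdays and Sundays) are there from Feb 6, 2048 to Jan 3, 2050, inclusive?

200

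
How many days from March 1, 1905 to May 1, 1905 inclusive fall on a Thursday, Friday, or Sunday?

March 1, 1905 is a Wednesday.
That's 62 days from start to end, counting both.
62 = 7 × 8 + 6, so there are 8 full weeks plus 6 extra days.
Each full week contributes 3 days from the set (Thu, Fri, Sun): 8 × 3 = 24.
The 6 extra days are Wednesday, Thursday, Friday, Saturday, Sunday, Monday — 3 of them qualify.
Total: 24 + 3 = 27.

27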